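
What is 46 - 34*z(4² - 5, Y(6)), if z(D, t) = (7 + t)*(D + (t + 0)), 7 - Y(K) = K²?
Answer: -13418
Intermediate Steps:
Y(K) = 7 - K²
z(D, t) = (7 + t)*(D + t)
46 - 34*z(4² - 5, Y(6)) = 46 - 34*((7 - 1*6²)² + 7*(4² - 5) + 7*(7 - 1*6²) + (4² - 5)*(7 - 1*6²)) = 46 - 34*((7 - 1*36)² + 7*(16 - 5) + 7*(7 - 1*36) + (16 - 5)*(7 - 1*36)) = 46 - 34*((7 - 36)² + 7*11 + 7*(7 - 36) + 11*(7 - 36)) = 46 - 34*((-29)² + 77 + 7*(-29) + 11*(-29)) = 46 - 34*(841 + 77 - 203 - 319) = 46 - 34*396 = 46 - 13464 = -13418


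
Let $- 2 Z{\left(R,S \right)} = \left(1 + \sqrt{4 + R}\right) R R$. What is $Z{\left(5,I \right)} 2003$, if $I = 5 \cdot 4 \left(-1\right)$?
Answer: $-100150$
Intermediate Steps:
$I = -20$ ($I = 20 \left(-1\right) = -20$)
$Z{\left(R,S \right)} = - \frac{R^{2} \left(1 + \sqrt{4 + R}\right)}{2}$ ($Z{\left(R,S \right)} = - \frac{\left(1 + \sqrt{4 + R}\right) R R}{2} = - \frac{\left(1 + \sqrt{4 + R}\right) R^{2}}{2} = - \frac{R^{2} \left(1 + \sqrt{4 + R}\right)}{2}$)
$Z{\left(5,I \right)} 2003 = \frac{5^{2} \left(-1 - \sqrt{4 + 5}\right)}{2} \cdot 2003 = \frac{1}{2} \cdot 25 \left(-1 - \sqrt{9}\right) 2003 = \frac{1}{2} \cdot 25 \left(-1 - 3\right) 2003 = \frac{1}{2} \cdot 25 \left(-4\right) 2003 = \left(-50\right) 2003 = -100150$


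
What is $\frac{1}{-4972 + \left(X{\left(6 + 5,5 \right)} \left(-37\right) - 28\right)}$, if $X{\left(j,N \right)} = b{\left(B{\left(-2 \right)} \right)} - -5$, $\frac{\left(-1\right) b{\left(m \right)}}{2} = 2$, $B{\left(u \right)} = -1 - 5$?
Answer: $- \frac{1}{5037} \approx -0.00019853$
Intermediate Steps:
$B{\left(u \right)} = -6$ ($B{\left(u \right)} = -1 - 5 = -6$)
$b{\left(m \right)} = -4$ ($b{\left(m \right)} = \left(-2\right) 2 = -4$)
$X{\left(j,N \right)} = 1$ ($X{\left(j,N \right)} = -4 - -5 = -4 + 5 = 1$)
$\frac{1}{-4972 + \left(X{\left(6 + 5,5 \right)} \left(-37\right) - 28\right)} = \frac{1}{-4972 + \left(1 \left(-37\right) - 28\right)} = \frac{1}{-4972 - 65} = \frac{1}{-5037} = - \frac{1}{5037}$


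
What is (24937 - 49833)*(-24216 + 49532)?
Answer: -630267136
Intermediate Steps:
(24937 - 49833)*(-24216 + 49532) = -24896*25316 = -630267136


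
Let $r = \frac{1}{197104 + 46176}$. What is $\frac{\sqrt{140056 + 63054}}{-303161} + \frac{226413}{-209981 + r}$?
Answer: $- \frac{55081754640}{51084177679} - \frac{\sqrt{203110}}{303161} \approx -1.0797$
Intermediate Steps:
$r = \frac{1}{243280} \approx 4.1105 \cdot 10^{-6}$
$\frac{\sqrt{140056 + 63054}}{-303161} + \frac{226413}{-209981 + r} = \frac{\sqrt{140056 + 63054}}{-303161} + \frac{226413}{-209981 + \frac{1}{243280}} = \sqrt{203110} \left(- \frac{1}{303161}\right) + \frac{226413}{- \frac{51084177679}{243280}} = - \frac{\sqrt{203110}}{303161} + 226413 \left(- \frac{243280}{51084177679}\right) = - \frac{\sqrt{203110}}{303161} - \frac{55081754640}{51084177679} = - \frac{55081754640}{51084177679} - \frac{\sqrt{203110}}{303161}$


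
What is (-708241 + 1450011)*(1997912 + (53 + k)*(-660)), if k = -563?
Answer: 1731670966240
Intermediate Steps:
(-708241 + 1450011)*(1997912 + (53 + k)*(-660)) = (-708241 + 1450011)*(1997912 + (53 - 563)*(-660)) = 741770*(1997912 - 510*(-660)) = 741770*(1997912 + 336600) = 741770*2334512 = 1731670966240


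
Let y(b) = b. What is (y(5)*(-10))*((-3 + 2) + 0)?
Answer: 50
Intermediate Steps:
(y(5)*(-10))*((-3 + 2) + 0) = (5*(-10))*((-3 + 2) + 0) = -50*(-1 + 0) = -50*(-1) = 50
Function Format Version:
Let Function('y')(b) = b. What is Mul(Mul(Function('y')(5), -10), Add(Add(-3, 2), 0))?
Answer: 50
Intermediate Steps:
Mul(Mul(Function('y')(5), -10), Add(Add(-3, 2), 0)) = Mul(Mul(5, -10), Add(Add(-3, 2), 0)) = Mul(-50, Add(-1, 0)) = Mul(-50, -1) = 50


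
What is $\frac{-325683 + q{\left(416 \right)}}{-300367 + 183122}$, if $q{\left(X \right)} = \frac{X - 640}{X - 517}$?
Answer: $\frac{32893759}{11841745} \approx 2.7778$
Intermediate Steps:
$q{\left(X \right)} = \frac{-640 + X}{-517 + X}$
$\frac{-325683 + q{\left(416 \right)}}{-300367 + 183122} = \frac{-325683 + \frac{-640 + 416}{-517 + 416}}{-300367 + 183122} = \frac{-325683 + \frac{1}{-101} \left(-224\right)}{-117245} = \left(-325683 - - \frac{224}{101}\right) \left(- \frac{1}{117245}\right) = \left(-325683 + \frac{224}{101}\right) \left(- \frac{1}{117245}\right) = \left(- \frac{32893759}{101}\right) \left(- \frac{1}{117245}\right) = \frac{32893759}{11841745}$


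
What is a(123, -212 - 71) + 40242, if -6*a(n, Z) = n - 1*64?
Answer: 241393/6 ≈ 40232.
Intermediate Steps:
a(n, Z) = 32/3 - n/6 (a(n, Z) = -(n - 1*64)/6 = -(n - 64)/6 = -(-64 + n)/6 = 32/3 - n/6)
a(123, -212 - 71) + 40242 = (32/3 - ⅙*123) + 40242 = (32/3 - 41/2) + 40242 = -59/6 + 40242 = 241393/6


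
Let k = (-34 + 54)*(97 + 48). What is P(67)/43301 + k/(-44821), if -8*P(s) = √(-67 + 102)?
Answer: -2900/44821 - √35/346408 ≈ -0.064719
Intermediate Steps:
P(s) = -√35/8 (P(s) = -√(-67 + 102)/8 = -√35/8)
k = 2900 (k = 20*145 = 2900)
P(67)/43301 + k/(-44821) = -√35/8/43301 + 2900/(-44821) = -√35/8*(1/43301) + 2900*(-1/44821) = -√35/346408 - 2900/44821 = -2900/44821 - √35/346408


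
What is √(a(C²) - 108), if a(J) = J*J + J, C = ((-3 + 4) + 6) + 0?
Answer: √2342 ≈ 48.394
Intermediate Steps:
C = 7 (C = (1 + 6) + 0 = 7 + 0 = 7)
a(J) = J + J² (a(J) = J² + J = J + J²)
√(a(C²) - 108) = √(7²*(1 + 7²) - 108) = √(49*(1 + 49) - 108) = √(49*50 - 108) = √(2450 - 108) = √2342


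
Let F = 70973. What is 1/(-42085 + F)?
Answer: 1/28888 ≈ 3.4616e-5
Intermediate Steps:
1/(-42085 + F) = 1/(-42085 + 70973) = 1/28888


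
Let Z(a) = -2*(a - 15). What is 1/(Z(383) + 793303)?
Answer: 1/792567 ≈ 1.2617e-6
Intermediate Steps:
Z(a) = 30 - 2*a (Z(a) = -2*(-15 + a) = 30 - 2*a)
1/(Z(383) + 793303) = 1/((30 - 2*383) + 793303) = 1/((30 - 766) + 793303) = 1/(-736 + 793303) = 1/792567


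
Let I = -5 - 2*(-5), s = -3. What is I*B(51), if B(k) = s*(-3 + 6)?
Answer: -45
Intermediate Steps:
B(k) = -9 (B(k) = -3*(-3 + 6) = -3*3 = -9)
I = 5 (I = -5 + 10 = 5)
I*B(51) = 5*(-9) = -45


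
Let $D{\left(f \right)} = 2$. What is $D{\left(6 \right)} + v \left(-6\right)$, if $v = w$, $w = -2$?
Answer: $14$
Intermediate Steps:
$v = -2$
$D{\left(6 \right)} + v \left(-6\right) = 2 - -12 = 2 + 12 = 14$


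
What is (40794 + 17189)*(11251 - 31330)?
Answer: -1164240657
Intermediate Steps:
(40794 + 17189)*(11251 - 31330) = 57983*(-20079) = -1164240657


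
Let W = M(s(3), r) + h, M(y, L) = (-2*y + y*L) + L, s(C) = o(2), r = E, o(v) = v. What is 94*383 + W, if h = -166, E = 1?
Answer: 35835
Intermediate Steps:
r = 1
s(C) = 2
M(y, L) = L - 2*y + L*y (M(y, L) = (-2*y + L*y) + L = L - 2*y + L*y)
W = -167 (W = (1 - 2*2 + 1*2) - 166 = (1 - 4 + 2) - 166 = -1 - 166 = -167)
94*383 + W = 94*383 - 167 = 36002 - 167 = 35835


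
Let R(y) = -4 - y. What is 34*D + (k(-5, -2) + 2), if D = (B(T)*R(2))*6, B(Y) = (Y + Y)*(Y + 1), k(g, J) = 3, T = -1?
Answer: 5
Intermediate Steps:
B(Y) = 2*Y*(1 + Y) (B(Y) = (2*Y)*(1 + Y) = 2*Y*(1 + Y))
D = 0 (D = ((2*(-1)*(1 - 1))*(-4 - 1*2))*6 = ((2*(-1)*0)*(-4 - 2))*6 = (0*(-6))*6 = 0*6 = 0)
34*D + (k(-5, -2) + 2) = 34*0 + (3 + 2) = 0 + 5 = 5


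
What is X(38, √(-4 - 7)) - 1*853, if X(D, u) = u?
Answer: -853 + I*√11 ≈ -853.0 + 3.3166*I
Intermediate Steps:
X(38, √(-4 - 7)) - 1*853 = √(-4 - 7) - 1*853 = √(-11) - 853 = I*√11 - 853 = -853 + I*√11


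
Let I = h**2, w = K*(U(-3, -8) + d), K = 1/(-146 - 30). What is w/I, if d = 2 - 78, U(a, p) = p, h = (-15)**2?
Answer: 7/742500 ≈ 9.4276e-6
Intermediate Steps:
h = 225
d = -76
K = -1/176 (K = 1/(-176) = -1/176 ≈ -0.0056818)
w = 21/44 (w = -(-8 - 76)/176 = -1/176*(-84) = 21/44 ≈ 0.47727)
I = 50625 (I = 225**2 = 50625)
w/I = (21/44)/50625 = (21/44)*(1/50625) = 7/742500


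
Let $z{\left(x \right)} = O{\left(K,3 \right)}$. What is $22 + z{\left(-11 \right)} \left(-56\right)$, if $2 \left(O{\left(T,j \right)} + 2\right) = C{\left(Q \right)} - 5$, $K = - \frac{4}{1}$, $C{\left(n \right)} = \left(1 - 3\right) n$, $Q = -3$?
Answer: $106$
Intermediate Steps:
$C{\left(n \right)} = - 2 n$
$K = -4$ ($K = \left(-4\right) 1 = -4$)
$O{\left(T,j \right)} = - \frac{3}{2}$ ($O{\left(T,j \right)} = -2 + \frac{\left(-2\right) \left(-3\right) - 5}{2} = -2 + \frac{6 - 5}{2} = -2 + \frac{1}{2} \cdot 1 = -2 + \frac{1}{2} = - \frac{3}{2}$)
$z{\left(x \right)} = - \frac{3}{2}$
$22 + z{\left(-11 \right)} \left(-56\right) = 22 - -84 = 22 + 84 = 106$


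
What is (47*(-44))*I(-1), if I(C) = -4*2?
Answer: 16544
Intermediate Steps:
I(C) = -8
(47*(-44))*I(-1) = (47*(-44))*(-8) = -2068*(-8) = 16544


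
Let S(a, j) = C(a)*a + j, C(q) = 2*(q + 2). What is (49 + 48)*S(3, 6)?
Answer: 3492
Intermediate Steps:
C(q) = 4 + 2*q (C(q) = 2*(2 + q) = 4 + 2*q)
S(a, j) = j + a*(4 + 2*a) (S(a, j) = (4 + 2*a)*a + j = a*(4 + 2*a) + j = j + a*(4 + 2*a))
(49 + 48)*S(3, 6) = (49 + 48)*(6 + 2*3*(2 + 3)) = 97*(6 + 2*3*5) = 97*(6 + 30) = 97*36 = 3492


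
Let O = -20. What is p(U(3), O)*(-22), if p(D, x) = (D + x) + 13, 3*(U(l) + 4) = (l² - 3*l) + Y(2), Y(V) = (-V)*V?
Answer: 814/3 ≈ 271.33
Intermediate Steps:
Y(V) = -V²
U(l) = -16/3 - l + l²/3 (U(l) = -4 + ((l² - 3*l) - 1*2²)/3 = -4 + ((l² - 3*l) - 1*4)/3 = -4 + ((l² - 3*l) - 4)/3 = -4 + (-4 + l² - 3*l)/3 = -4 + (-4/3 - l + l²/3) = -16/3 - l + l²/3)
p(D, x) = 13 + D + x
p(U(3), O)*(-22) = (13 + (-16/3 - 1*3 + (⅓)*3²) - 20)*(-22) = (13 + (-16/3 - 3 + (⅓)*9) - 20)*(-22) = (13 + (-16/3 - 3 + 3) - 20)*(-22) = (13 - 16/3 - 20)*(-22) = -37/3*(-22) = 814/3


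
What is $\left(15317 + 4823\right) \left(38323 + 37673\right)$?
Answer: $1530559440$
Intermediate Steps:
$\left(15317 + 4823\right) \left(38323 + 37673\right) = 20140 \cdot 75996 = 1530559440$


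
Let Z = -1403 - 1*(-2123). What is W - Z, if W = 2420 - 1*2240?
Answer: -540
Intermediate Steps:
W = 180 (W = 2420 - 2240 = 180)
Z = 720 (Z = -1403 + 2123 = 720)
W - Z = 180 - 1*720 = 180 - 720 = -540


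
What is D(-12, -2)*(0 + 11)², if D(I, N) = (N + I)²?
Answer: 23716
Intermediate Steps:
D(I, N) = (I + N)²
D(-12, -2)*(0 + 11)² = (-12 - 2)²*(0 + 11)² = (-14)²*11² = 196*121 = 23716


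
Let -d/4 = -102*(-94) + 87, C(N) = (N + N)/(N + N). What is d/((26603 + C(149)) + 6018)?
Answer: -6450/5437 ≈ -1.1863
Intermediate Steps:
C(N) = 1 (C(N) = (2*N)/((2*N)) = (2*N)*(1/(2*N)) = 1)
d = -38700 (d = -4*(-102*(-94) + 87) = -4*(9588 + 87) = -4*9675 = -38700)
d/((26603 + C(149)) + 6018) = -38700/((26603 + 1) + 6018) = -38700/(26604 + 6018) = -38700/32622 = -38700*1/32622 = -6450/5437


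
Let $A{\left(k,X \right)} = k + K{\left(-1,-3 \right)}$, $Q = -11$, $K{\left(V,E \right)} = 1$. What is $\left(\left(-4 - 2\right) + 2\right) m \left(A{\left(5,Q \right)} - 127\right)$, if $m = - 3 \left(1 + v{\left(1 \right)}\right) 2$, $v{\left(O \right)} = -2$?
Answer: $2904$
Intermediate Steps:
$m = 6$ ($m = - 3 \left(1 - 2\right) 2 = \left(-3\right) \left(-1\right) 2 = 3 \cdot 2 = 6$)
$A{\left(k,X \right)} = 1 + k$ ($A{\left(k,X \right)} = k + 1 = 1 + k$)
$\left(\left(-4 - 2\right) + 2\right) m \left(A{\left(5,Q \right)} - 127\right) = \left(\left(-4 - 2\right) + 2\right) 6 \left(\left(1 + 5\right) - 127\right) = \left(\left(-4 - 2\right) + 2\right) 6 \left(6 - 127\right) = \left(-6 + 2\right) 6 \left(-121\right) = \left(-4\right) 6 \left(-121\right) = \left(-24\right) \left(-121\right) = 2904$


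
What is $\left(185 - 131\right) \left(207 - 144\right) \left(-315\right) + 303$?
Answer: $-1071327$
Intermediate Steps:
$\left(185 - 131\right) \left(207 - 144\right) \left(-315\right) + 303 = 54 \cdot 63 \left(-315\right) + 303 = 3402 \left(-315\right) + 303 = -1071630 + 303 = -1071327$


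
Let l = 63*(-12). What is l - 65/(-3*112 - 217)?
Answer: -418003/553 ≈ -755.88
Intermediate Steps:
l = -756
l - 65/(-3*112 - 217) = -756 - 65/(-3*112 - 217) = -756 - 65/(-336 - 217) = -756 - 65/(-553) = -756 - (-1)*65/553 = -756 - 1*(-65/553) = -756 + 65/553 = -418003/553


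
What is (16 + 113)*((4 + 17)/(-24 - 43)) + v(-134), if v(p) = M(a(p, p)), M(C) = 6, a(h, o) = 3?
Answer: -2307/67 ≈ -34.433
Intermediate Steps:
v(p) = 6
(16 + 113)*((4 + 17)/(-24 - 43)) + v(-134) = (16 + 113)*((4 + 17)/(-24 - 43)) + 6 = 129*(21/(-67)) + 6 = 129*(21*(-1/67)) + 6 = 129*(-21/67) + 6 = -2709/67 + 6 = -2307/67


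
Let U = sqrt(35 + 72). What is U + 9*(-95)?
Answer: -855 + sqrt(107) ≈ -844.66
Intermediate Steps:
U = sqrt(107) ≈ 10.344
U + 9*(-95) = sqrt(107) + 9*(-95) = sqrt(107) - 855 = -855 + sqrt(107)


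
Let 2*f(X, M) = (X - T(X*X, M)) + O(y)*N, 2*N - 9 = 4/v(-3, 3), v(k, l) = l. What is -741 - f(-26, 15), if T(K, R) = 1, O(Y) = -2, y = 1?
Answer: -2167/3 ≈ -722.33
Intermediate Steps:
N = 31/6 (N = 9/2 + (4/3)/2 = 9/2 + (4*(1/3))/2 = 9/2 + (1/2)*(4/3) = 9/2 + 2/3 = 31/6 ≈ 5.1667)
f(X, M) = -17/3 + X/2 (f(X, M) = ((X - 1*1) - 2*31/6)/2 = ((X - 1) - 31/3)/2 = ((-1 + X) - 31/3)/2 = (-34/3 + X)/2 = -17/3 + X/2)
-741 - f(-26, 15) = -741 - (-17/3 + (1/2)*(-26)) = -741 - (-17/3 - 13) = -741 - 1*(-56/3) = -741 + 56/3 = -2167/3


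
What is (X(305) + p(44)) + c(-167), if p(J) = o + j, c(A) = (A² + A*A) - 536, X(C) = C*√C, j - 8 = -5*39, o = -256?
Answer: 54799 + 305*√305 ≈ 60126.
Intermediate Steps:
j = -187 (j = 8 - 5*39 = 8 - 195 = -187)
X(C) = C^(3/2)
c(A) = -536 + 2*A² (c(A) = (A² + A²) - 536 = 2*A² - 536 = -536 + 2*A²)
p(J) = -443 (p(J) = -256 - 187 = -443)
(X(305) + p(44)) + c(-167) = (305^(3/2) - 443) + (-536 + 2*(-167)²) = (305*√305 - 443) + (-536 + 2*27889) = (-443 + 305*√305) + (-536 + 55778) = (-443 + 305*√305) + 55242 = 54799 + 305*√305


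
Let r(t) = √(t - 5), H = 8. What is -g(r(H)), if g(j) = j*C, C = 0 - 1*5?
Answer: 5*√3 ≈ 8.6602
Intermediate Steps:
C = -5 (C = 0 - 5 = -5)
r(t) = √(-5 + t)
g(j) = -5*j (g(j) = j*(-5) = -5*j)
-g(r(H)) = -(-5)*√(-5 + 8) = -(-5)*√3 = 5*√3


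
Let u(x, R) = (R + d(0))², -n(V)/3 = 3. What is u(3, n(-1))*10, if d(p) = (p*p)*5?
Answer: 810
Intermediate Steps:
n(V) = -9 (n(V) = -3*3 = -9)
d(p) = 5*p² (d(p) = p²*5 = 5*p²)
u(x, R) = R² (u(x, R) = (R + 5*0²)² = (R + 5*0)² = (R + 0)² = R²)
u(3, n(-1))*10 = (-9)²*10 = 81*10 = 810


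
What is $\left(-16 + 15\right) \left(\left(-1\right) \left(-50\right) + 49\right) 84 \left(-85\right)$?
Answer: $706860$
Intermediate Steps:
$\left(-16 + 15\right) \left(\left(-1\right) \left(-50\right) + 49\right) 84 \left(-85\right) = - (50 + 49) 84 \left(-85\right) = \left(-1\right) 99 \cdot 84 \left(-85\right) = \left(-99\right) 84 \left(-85\right) = \left(-8316\right) \left(-85\right) = 706860$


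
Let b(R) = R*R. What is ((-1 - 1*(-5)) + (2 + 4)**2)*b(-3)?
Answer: 360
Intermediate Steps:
b(R) = R**2
((-1 - 1*(-5)) + (2 + 4)**2)*b(-3) = ((-1 - 1*(-5)) + (2 + 4)**2)*(-3)**2 = ((-1 + 5) + 6**2)*9 = (4 + 36)*9 = 40*9 = 360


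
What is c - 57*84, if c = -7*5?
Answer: -4823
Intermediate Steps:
c = -35
c - 57*84 = -35 - 57*84 = -35 - 4788 = -4823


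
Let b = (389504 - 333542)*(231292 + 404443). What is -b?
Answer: -35577002070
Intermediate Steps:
b = 35577002070 (b = 55962*635735 = 35577002070)
-b = -1*35577002070 = -35577002070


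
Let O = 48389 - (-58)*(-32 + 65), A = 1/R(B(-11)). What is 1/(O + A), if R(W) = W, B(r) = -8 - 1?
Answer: 9/452726 ≈ 1.9880e-5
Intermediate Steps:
B(r) = -9
A = -⅑ (A = 1/(-9) = -⅑ ≈ -0.11111)
O = 50303 (O = 48389 - (-58)*33 = 48389 - 1*(-1914) = 48389 + 1914 = 50303)
1/(O + A) = 1/(50303 - ⅑) = 1/(452726/9) = 9/452726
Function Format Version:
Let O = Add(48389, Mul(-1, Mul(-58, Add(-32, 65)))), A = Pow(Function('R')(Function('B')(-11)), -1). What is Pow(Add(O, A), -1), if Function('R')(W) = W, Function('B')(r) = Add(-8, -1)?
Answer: Rational(9, 452726) ≈ 1.9880e-5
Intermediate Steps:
Function('B')(r) = -9
A = Rational(-1, 9) (A = Pow(-9, -1) = Rational(-1, 9) ≈ -0.11111)
O = 50303 (O = Add(48389, Mul(-1, Mul(-58, 33))) = Add(48389, Mul(-1, -1914)) = Add(48389, 1914) = 50303)
Pow(Add(O, A), -1) = Pow(Add(50303, Rational(-1, 9)), -1) = Pow(Rational(452726, 9), -1) = Rational(9, 452726)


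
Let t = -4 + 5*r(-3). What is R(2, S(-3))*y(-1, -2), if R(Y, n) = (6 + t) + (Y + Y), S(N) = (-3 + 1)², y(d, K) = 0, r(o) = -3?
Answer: 0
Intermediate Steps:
t = -19 (t = -4 + 5*(-3) = -4 - 15 = -19)
S(N) = 4 (S(N) = (-2)² = 4)
R(Y, n) = -13 + 2*Y (R(Y, n) = (6 - 19) + (Y + Y) = -13 + 2*Y)
R(2, S(-3))*y(-1, -2) = (-13 + 2*2)*0 = (-13 + 4)*0 = -9*0 = 0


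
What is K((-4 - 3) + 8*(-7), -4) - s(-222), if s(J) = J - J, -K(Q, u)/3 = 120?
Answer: -360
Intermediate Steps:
K(Q, u) = -360 (K(Q, u) = -3*120 = -360)
s(J) = 0
K((-4 - 3) + 8*(-7), -4) - s(-222) = -360 - 1*0 = -360 + 0 = -360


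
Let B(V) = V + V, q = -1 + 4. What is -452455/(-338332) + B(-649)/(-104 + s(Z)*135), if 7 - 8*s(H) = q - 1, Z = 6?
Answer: 3584274923/53118124 ≈ 67.477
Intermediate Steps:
q = 3
B(V) = 2*V
s(H) = 5/8 (s(H) = 7/8 - (3 - 1)/8 = 7/8 - ⅛*2 = 7/8 - ¼ = 5/8)
-452455/(-338332) + B(-649)/(-104 + s(Z)*135) = -452455/(-338332) + (2*(-649))/(-104 + (5/8)*135) = -452455*(-1/338332) - 1298/(-104 + 675/8) = 452455/338332 - 1298/(-157/8) = 452455/338332 - 1298*(-8/157) = 452455/338332 + 10384/157 = 3584274923/53118124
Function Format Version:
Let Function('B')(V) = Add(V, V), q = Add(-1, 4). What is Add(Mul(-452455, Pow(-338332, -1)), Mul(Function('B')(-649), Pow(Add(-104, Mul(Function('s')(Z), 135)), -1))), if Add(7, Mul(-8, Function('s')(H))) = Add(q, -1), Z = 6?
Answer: Rational(3584274923, 53118124) ≈ 67.477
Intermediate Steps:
q = 3
Function('B')(V) = Mul(2, V)
Function('s')(H) = Rational(5, 8) (Function('s')(H) = Add(Rational(7, 8), Mul(Rational(-1, 8), Add(3, -1))) = Add(Rational(7, 8), Mul(Rational(-1, 8), 2)) = Add(Rational(7, 8), Rational(-1, 4)) = Rational(5, 8))
Add(Mul(-452455, Pow(-338332, -1)), Mul(Function('B')(-649), Pow(Add(-104, Mul(Function('s')(Z), 135)), -1))) = Add(Mul(-452455, Pow(-338332, -1)), Mul(Mul(2, -649), Pow(Add(-104, Mul(Rational(5, 8), 135)), -1))) = Add(Mul(-452455, Rational(-1, 338332)), Mul(-1298, Pow(Add(-104, Rational(675, 8)), -1))) = Add(Rational(452455, 338332), Mul(-1298, Pow(Rational(-157, 8), -1))) = Add(Rational(452455, 338332), Mul(-1298, Rational(-8, 157))) = Add(Rational(452455, 338332), Rational(10384, 157)) = Rational(3584274923, 53118124)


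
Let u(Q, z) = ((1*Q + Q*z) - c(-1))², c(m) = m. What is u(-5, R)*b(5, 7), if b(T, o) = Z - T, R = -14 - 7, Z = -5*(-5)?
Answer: 204020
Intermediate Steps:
Z = 25
R = -21
u(Q, z) = (1 + Q + Q*z)² (u(Q, z) = ((1*Q + Q*z) - 1*(-1))² = ((Q + Q*z) + 1)² = (1 + Q + Q*z)²)
b(T, o) = 25 - T
u(-5, R)*b(5, 7) = (1 - 5 - 5*(-21))²*(25 - 1*5) = (1 - 5 + 105)²*(25 - 5) = 101²*20 = 10201*20 = 204020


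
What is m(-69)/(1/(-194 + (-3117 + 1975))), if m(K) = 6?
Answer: -8016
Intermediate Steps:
m(-69)/(1/(-194 + (-3117 + 1975))) = 6/(1/(-194 + (-3117 + 1975))) = 6/(1/(-194 - 1142)) = 6/(1/(-1336)) = 6/(-1/1336) = 6*(-1336) = -8016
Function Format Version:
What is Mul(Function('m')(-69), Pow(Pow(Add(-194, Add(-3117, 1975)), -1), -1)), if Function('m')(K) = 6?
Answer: -8016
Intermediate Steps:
Mul(Function('m')(-69), Pow(Pow(Add(-194, Add(-3117, 1975)), -1), -1)) = Mul(6, Pow(Pow(Add(-194, Add(-3117, 1975)), -1), -1)) = Mul(6, Pow(Pow(Add(-194, -1142), -1), -1)) = Mul(6, Pow(Pow(-1336, -1), -1)) = Mul(6, Pow(Rational(-1, 1336), -1)) = Mul(6, -1336) = -8016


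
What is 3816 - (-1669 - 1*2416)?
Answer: 7901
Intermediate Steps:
3816 - (-1669 - 1*2416) = 3816 - (-1669 - 2416) = 3816 - 1*(-4085) = 3816 + 4085 = 7901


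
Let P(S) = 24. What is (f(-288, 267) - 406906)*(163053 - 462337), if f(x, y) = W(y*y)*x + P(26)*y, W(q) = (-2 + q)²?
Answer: 438022866830264680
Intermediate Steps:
f(x, y) = 24*y + x*(-2 + y²)² (f(x, y) = (-2 + y*y)²*x + 24*y = (-2 + y²)²*x + 24*y = x*(-2 + y²)² + 24*y = 24*y + x*(-2 + y²)²)
(f(-288, 267) - 406906)*(163053 - 462337) = ((24*267 - 288*(-2 + 267²)²) - 406906)*(163053 - 462337) = ((6408 - 288*(-2 + 71289)²) - 406906)*(-299284) = ((6408 - 288*71287²) - 406906)*(-299284) = ((6408 - 288*5081836369) - 406906)*(-299284) = ((6408 - 1463568874272) - 406906)*(-299284) = (-1463568867864 - 406906)*(-299284) = -1463569274770*(-299284) = 438022866830264680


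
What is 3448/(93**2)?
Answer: 3448/8649 ≈ 0.39866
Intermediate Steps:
3448/(93**2) = 3448/8649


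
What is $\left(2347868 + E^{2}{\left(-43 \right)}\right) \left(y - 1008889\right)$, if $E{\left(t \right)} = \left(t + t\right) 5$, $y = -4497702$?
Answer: $-13946917473888$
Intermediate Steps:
$E{\left(t \right)} = 10 t$ ($E{\left(t \right)} = 2 t 5 = 10 t$)
$\left(2347868 + E^{2}{\left(-43 \right)}\right) \left(y - 1008889\right) = \left(2347868 + \left(10 \left(-43\right)\right)^{2}\right) \left(-4497702 - 1008889\right) = \left(2347868 + \left(-430\right)^{2}\right) \left(-5506591\right) = \left(2347868 + 184900\right) \left(-5506591\right) = 2532768 \left(-5506591\right) = -13946917473888$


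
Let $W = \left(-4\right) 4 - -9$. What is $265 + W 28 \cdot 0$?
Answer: $265$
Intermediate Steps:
$W = -7$ ($W = -16 + 9 = -7$)
$265 + W 28 \cdot 0 = 265 - 7 \cdot 28 \cdot 0 = 265 - 0 = 265 + 0 = 265$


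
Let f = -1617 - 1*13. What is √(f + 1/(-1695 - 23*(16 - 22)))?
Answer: I*√439058603/519 ≈ 40.373*I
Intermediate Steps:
f = -1630 (f = -1617 - 13 = -1630)
√(f + 1/(-1695 - 23*(16 - 22))) = √(-1630 + 1/(-1695 - 23*(16 - 22))) = √(-1630 + 1/(-1695 - 23*(-6))) = √(-1630 + 1/(-1695 + 138)) = √(-1630 + 1/(-1557)) = √(-1630 - 1/1557) = √(-2537911/1557) = I*√439058603/519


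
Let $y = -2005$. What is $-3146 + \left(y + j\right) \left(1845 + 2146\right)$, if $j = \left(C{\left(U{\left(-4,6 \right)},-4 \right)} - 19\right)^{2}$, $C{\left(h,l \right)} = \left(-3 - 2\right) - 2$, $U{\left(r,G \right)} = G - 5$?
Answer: $-5307185$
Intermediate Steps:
$U{\left(r,G \right)} = -5 + G$
$C{\left(h,l \right)} = -7$ ($C{\left(h,l \right)} = -5 - 2 = -7$)
$j = 676$ ($j = \left(-7 - 19\right)^{2} = \left(-26\right)^{2} = 676$)
$-3146 + \left(y + j\right) \left(1845 + 2146\right) = -3146 + \left(-2005 + 676\right) \left(1845 + 2146\right) = -3146 - 5304039 = -5307185$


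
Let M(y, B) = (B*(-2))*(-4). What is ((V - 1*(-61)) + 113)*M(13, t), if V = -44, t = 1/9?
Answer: 1040/9 ≈ 115.56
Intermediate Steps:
t = ⅑ ≈ 0.11111
M(y, B) = 8*B (M(y, B) = -2*B*(-4) = 8*B)
((V - 1*(-61)) + 113)*M(13, t) = ((-44 - 1*(-61)) + 113)*(8*(⅑)) = ((-44 + 61) + 113)*(8/9) = (17 + 113)*(8/9) = 130*(8/9) = 1040/9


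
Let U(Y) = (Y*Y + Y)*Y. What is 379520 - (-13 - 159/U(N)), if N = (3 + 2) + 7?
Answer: 236828645/624 ≈ 3.7953e+5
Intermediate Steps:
N = 12 (N = 5 + 7 = 12)
U(Y) = Y*(Y + Y**2) (U(Y) = (Y**2 + Y)*Y = (Y + Y**2)*Y = Y*(Y + Y**2))
379520 - (-13 - 159/U(N)) = 379520 - (-13 - 159*1/(144*(1 + 12))) = 379520 - (-13 - 159/(144*13)) = 379520 - (-13 - 159/1872) = 379520 - (-13 - 159*1/1872) = 379520 - (-13 - 53/624) = 379520 - 1*(-8165/624) = 379520 + 8165/624 = 236828645/624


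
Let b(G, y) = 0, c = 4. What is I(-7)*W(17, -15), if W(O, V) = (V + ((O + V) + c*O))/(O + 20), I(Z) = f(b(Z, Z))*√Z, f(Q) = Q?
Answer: 0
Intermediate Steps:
I(Z) = 0 (I(Z) = 0*√Z = 0)
W(O, V) = (2*V + 5*O)/(20 + O) (W(O, V) = (V + ((O + V) + 4*O))/(O + 20) = (V + (V + 5*O))/(20 + O) = (2*V + 5*O)/(20 + O))
I(-7)*W(17, -15) = 0*((2*(-15) + 5*17)/(20 + 17)) = 0*((-30 + 85)/37) = 0*((1/37)*55) = 0*(55/37) = 0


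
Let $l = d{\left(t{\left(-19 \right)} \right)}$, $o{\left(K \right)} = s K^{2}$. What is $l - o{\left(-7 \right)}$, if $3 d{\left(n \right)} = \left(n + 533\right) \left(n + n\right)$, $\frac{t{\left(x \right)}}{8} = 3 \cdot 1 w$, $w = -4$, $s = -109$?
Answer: $-22627$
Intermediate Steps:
$t{\left(x \right)} = -96$ ($t{\left(x \right)} = 8 \cdot 3 \cdot 1 \left(-4\right) = 8 \cdot 3 \left(-4\right) = 8 \left(-12\right) = -96$)
$d{\left(n \right)} = \frac{2 n \left(533 + n\right)}{3}$ ($d{\left(n \right)} = \frac{\left(n + 533\right) \left(n + n\right)}{3} = \frac{\left(533 + n\right) 2 n}{3} = \frac{2 n \left(533 + n\right)}{3}$)
$o{\left(K \right)} = - 109 K^{2}$
$l = -27968$ ($l = \frac{2}{3} \left(-96\right) \left(533 - 96\right) = \frac{2}{3} \left(-96\right) 437 = -27968$)
$l - o{\left(-7 \right)} = -27968 - - 109 \left(-7\right)^{2} = -27968 - \left(-109\right) 49 = -27968 - -5341 = -27968 + 5341 = -22627$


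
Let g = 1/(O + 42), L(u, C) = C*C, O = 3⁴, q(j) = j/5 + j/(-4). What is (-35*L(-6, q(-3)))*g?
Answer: -21/3280 ≈ -0.0064024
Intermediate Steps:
q(j) = -j/20 (q(j) = j*(⅕) + j*(-¼) = j/5 - j/4 = -j/20)
O = 81
L(u, C) = C²
g = 1/123 (g = 1/(81 + 42) = 1/123 ≈ 0.0081301)
(-35*L(-6, q(-3)))*g = -35*(-1/20*(-3))²*(1/123) = -35*(3/20)²*(1/123) = -35*9/400*(1/123) = -63/80*1/123 = -21/3280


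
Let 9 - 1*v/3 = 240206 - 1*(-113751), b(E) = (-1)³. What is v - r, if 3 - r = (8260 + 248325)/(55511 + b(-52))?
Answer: -1684082011/1586 ≈ -1.0618e+6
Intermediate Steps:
b(E) = -1
v = -1061844 (v = 27 - 3*(240206 - 1*(-113751)) = 27 - 3*(240206 + 113751) = 27 - 3*353957 = 27 - 1061871 = -1061844)
r = -2573/1586 (r = 3 - (8260 + 248325)/(55511 - 1) = 3 - 256585/55510 = 3 - 1*7331/1586 = 3 - 7331/1586 = -2573/1586 ≈ -1.6223)
v - r = -1061844 - 1*(-2573/1586) = -1061844 + 2573/1586 = -1684082011/1586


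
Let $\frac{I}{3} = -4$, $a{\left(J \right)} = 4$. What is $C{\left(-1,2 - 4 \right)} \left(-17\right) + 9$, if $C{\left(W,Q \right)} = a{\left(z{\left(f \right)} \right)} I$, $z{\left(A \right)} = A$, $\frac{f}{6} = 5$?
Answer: $825$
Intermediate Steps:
$f = 30$ ($f = 6 \cdot 5 = 30$)
$I = -12$ ($I = 3 \left(-4\right) = -12$)
$C{\left(W,Q \right)} = -48$ ($C{\left(W,Q \right)} = 4 \left(-12\right) = -48$)
$C{\left(-1,2 - 4 \right)} \left(-17\right) + 9 = \left(-48\right) \left(-17\right) + 9 = 816 + 9 = 825$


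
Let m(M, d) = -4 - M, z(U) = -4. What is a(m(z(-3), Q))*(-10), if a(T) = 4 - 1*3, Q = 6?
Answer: -10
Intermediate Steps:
a(T) = 1 (a(T) = 4 - 3 = 1)
a(m(z(-3), Q))*(-10) = 1*(-10) = -10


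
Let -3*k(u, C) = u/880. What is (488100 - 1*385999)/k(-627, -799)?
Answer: 8168080/19 ≈ 4.2990e+5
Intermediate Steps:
k(u, C) = -u/2640 (k(u, C) = -u/(3*880) = -u/2640)
(488100 - 1*385999)/k(-627, -799) = (488100 - 1*385999)/((-1/2640*(-627))) = (488100 - 385999)/(19/80) = 102101*(80/19) = 8168080/19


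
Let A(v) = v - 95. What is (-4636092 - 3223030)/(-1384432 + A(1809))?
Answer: 3929561/691359 ≈ 5.6838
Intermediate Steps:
A(v) = -95 + v
(-4636092 - 3223030)/(-1384432 + A(1809)) = (-4636092 - 3223030)/(-1384432 + (-95 + 1809)) = -7859122/(-1384432 + 1714) = -7859122/(-1382718) = -7859122*(-1/1382718) = 3929561/691359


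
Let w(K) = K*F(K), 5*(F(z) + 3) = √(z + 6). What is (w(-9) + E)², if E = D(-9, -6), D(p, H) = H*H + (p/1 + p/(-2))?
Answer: 341253/100 - 1053*I*√3/5 ≈ 3412.5 - 364.77*I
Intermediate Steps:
F(z) = -3 + √(6 + z)/5 (F(z) = -3 + √(z + 6)/5 = -3 + √(6 + z)/5)
D(p, H) = H² + p/2 (D(p, H) = H² + (p*1 + p*(-½)) = H² + (p - p/2) = H² + p/2)
E = 63/2 (E = (-6)² + (½)*(-9) = 36 - 9/2 = 63/2 ≈ 31.500)
w(K) = K*(-3 + √(6 + K)/5)
(w(-9) + E)² = ((⅕)*(-9)*(-15 + √(6 - 9)) + 63/2)² = ((⅕)*(-9)*(-15 + √(-3)) + 63/2)² = ((⅕)*(-9)*(-15 + I*√3) + 63/2)² = ((27 - 9*I*√3/5) + 63/2)² = (117/2 - 9*I*√3/5)²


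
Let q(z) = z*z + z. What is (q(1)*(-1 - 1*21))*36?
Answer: -1584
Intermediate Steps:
q(z) = z + z**2 (q(z) = z**2 + z = z + z**2)
(q(1)*(-1 - 1*21))*36 = ((1*(1 + 1))*(-1 - 1*21))*36 = ((1*2)*(-1 - 21))*36 = (2*(-22))*36 = -44*36 = -1584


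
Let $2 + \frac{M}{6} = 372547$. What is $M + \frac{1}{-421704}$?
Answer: $\frac{942622300079}{421704} \approx 2.2353 \cdot 10^{6}$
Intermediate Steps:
$M = 2235270$ ($M = -12 + 6 \cdot 372547 = -12 + 2235282 = 2235270$)
$M + \frac{1}{-421704} = 2235270 + \frac{1}{-421704} = 2235270 - \frac{1}{421704} = \frac{942622300079}{421704}$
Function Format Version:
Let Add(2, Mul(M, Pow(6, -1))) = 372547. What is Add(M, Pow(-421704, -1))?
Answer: Rational(942622300079, 421704) ≈ 2.2353e+6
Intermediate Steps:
M = 2235270 (M = Add(-12, Mul(6, 372547)) = Add(-12, 2235282) = 2235270)
Add(M, Pow(-421704, -1)) = Add(2235270, Pow(-421704, -1)) = Add(2235270, Rational(-1, 421704)) = Rational(942622300079, 421704)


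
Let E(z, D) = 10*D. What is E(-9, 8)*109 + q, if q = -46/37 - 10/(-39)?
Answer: 12581536/1443 ≈ 8719.0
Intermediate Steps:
q = -1424/1443 (q = -46*1/37 - 10*(-1/39) = -46/37 + 10/39 = -1424/1443 ≈ -0.98683)
E(-9, 8)*109 + q = (10*8)*109 - 1424/1443 = 80*109 - 1424/1443 = 8720 - 1424/1443 = 12581536/1443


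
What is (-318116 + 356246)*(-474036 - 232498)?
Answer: -26940141420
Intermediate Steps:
(-318116 + 356246)*(-474036 - 232498) = 38130*(-706534) = -26940141420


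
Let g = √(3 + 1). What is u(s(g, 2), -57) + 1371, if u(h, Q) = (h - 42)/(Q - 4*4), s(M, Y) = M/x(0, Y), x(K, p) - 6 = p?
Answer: 400499/292 ≈ 1371.6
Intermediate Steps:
g = 2 (g = √4 = 2)
x(K, p) = 6 + p
s(M, Y) = M/(6 + Y)
u(h, Q) = (-42 + h)/(-16 + Q) (u(h, Q) = (-42 + h)/(Q - 16) = (-42 + h)/(-16 + Q))
u(s(g, 2), -57) + 1371 = (-42 + 2/(6 + 2))/(-16 - 57) + 1371 = (-42 + 2/8)/(-73) + 1371 = -(-42 + 2*(⅛))/73 + 1371 = -(-42 + ¼)/73 + 1371 = -1/73*(-167/4) + 1371 = 167/292 + 1371 = 400499/292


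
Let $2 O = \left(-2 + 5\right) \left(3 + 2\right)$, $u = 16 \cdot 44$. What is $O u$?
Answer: $5280$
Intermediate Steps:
$u = 704$
$O = \frac{15}{2}$ ($O = \frac{\left(-2 + 5\right) \left(3 + 2\right)}{2} = \frac{3 \cdot 5}{2} = \frac{1}{2} \cdot 15 = \frac{15}{2} \approx 7.5$)
$O u = \frac{15}{2} \cdot 704 = 5280$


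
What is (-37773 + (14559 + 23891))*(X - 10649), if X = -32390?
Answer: -29137403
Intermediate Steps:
(-37773 + (14559 + 23891))*(X - 10649) = (-37773 + (14559 + 23891))*(-32390 - 10649) = (-37773 + 38450)*(-43039) = 677*(-43039) = -29137403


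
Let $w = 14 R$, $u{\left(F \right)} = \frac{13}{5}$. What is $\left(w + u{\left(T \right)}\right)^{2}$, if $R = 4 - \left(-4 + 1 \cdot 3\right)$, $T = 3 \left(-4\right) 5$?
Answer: $\frac{131769}{25} \approx 5270.8$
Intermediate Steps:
$T = -60$ ($T = \left(-12\right) 5 = -60$)
$R = 5$ ($R = 4 - \left(-4 + 3\right) = 4 - -1 = 4 + 1 = 5$)
$u{\left(F \right)} = \frac{13}{5}$ ($u{\left(F \right)} = 13 \cdot \frac{1}{5} = \frac{13}{5}$)
$w = 70$ ($w = 14 \cdot 5 = 70$)
$\left(w + u{\left(T \right)}\right)^{2} = \left(70 + \frac{13}{5}\right)^{2} = \left(\frac{363}{5}\right)^{2} = \frac{131769}{25}$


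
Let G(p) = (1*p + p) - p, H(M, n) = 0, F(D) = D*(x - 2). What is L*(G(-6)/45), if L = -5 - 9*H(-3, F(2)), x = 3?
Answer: ⅔ ≈ 0.66667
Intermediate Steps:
F(D) = D (F(D) = D*(3 - 2) = D*1 = D)
G(p) = p (G(p) = (p + p) - p = 2*p - p = p)
L = -5 (L = -5 - 9*0 = -5 + 0 = -5)
L*(G(-6)/45) = -(-30)/45 = -5*(-2/15) = ⅔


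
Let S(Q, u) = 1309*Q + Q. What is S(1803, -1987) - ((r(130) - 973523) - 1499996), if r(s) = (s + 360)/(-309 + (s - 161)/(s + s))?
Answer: 388629998979/80371 ≈ 4.8354e+6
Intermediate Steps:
S(Q, u) = 1310*Q
r(s) = (360 + s)/(-309 + (-161 + s)/(2*s)) (r(s) = (360 + s)/(-309 + (-161 + s)/((2*s))) = (360 + s)/(-309 + (-161 + s)*(1/(2*s))) = (360 + s)/(-309 + (-161 + s)/(2*s)))
S(1803, -1987) - ((r(130) - 973523) - 1499996) = 1310*1803 - ((-2*130*(360 + 130)/(161 + 617*130) - 973523) - 1499996) = 2361930 - ((-2*130*490/(161 + 80210) - 973523) - 1499996) = 2361930 - ((-2*130*490/80371 - 973523) - 1499996) = 2361930 - ((-2*130*1/80371*490 - 973523) - 1499996) = 2361930 - ((-127400/80371 - 973523) - 1499996) = 2361930 - (-78243144433/80371 - 1499996) = 2361930 - 1*(-198799322949/80371) = 2361930 + 198799322949/80371 = 388629998979/80371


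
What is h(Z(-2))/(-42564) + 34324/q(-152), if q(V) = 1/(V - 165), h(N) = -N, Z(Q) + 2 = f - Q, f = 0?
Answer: -10880708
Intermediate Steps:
Z(Q) = -2 - Q (Z(Q) = -2 + (0 - Q) = -2 - Q)
q(V) = 1/(-165 + V)
h(Z(-2))/(-42564) + 34324/q(-152) = -(-2 - 1*(-2))/(-42564) + 34324/(1/(-165 - 152)) = -(-2 + 2)*(-1/42564) + 34324/(1/(-317)) = -1*0*(-1/42564) + 34324/(-1/317) = 0*(-1/42564) + 34324*(-317) = 0 - 10880708 = -10880708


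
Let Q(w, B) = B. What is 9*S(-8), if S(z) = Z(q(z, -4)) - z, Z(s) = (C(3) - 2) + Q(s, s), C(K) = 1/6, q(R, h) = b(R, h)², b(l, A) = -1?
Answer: 129/2 ≈ 64.500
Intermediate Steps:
q(R, h) = 1 (q(R, h) = (-1)² = 1)
C(K) = ⅙
Z(s) = -11/6 + s (Z(s) = (⅙ - 2) + s = -11/6 + s)
S(z) = -⅚ - z (S(z) = (-11/6 + 1) - z = -⅚ - z)
9*S(-8) = 9*(-⅚ - 1*(-8)) = 9*(-⅚ + 8) = 9*(43/6) = 129/2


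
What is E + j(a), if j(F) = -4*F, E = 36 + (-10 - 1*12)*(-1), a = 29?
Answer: -58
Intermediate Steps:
E = 58 (E = 36 + (-10 - 12)*(-1) = 36 - 22*(-1) = 36 + 22 = 58)
E + j(a) = 58 - 4*29 = 58 - 116 = -58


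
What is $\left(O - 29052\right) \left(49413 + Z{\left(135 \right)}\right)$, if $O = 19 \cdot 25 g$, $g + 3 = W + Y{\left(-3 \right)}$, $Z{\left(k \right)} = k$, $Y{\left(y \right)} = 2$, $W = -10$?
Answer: $-1698356796$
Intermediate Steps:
$g = -11$ ($g = -3 + \left(-10 + 2\right) = -3 - 8 = -11$)
$O = -5225$ ($O = 19 \cdot 25 \left(-11\right) = 475 \left(-11\right) = -5225$)
$\left(O - 29052\right) \left(49413 + Z{\left(135 \right)}\right) = \left(-5225 - 29052\right) \left(49413 + 135\right) = \left(-34277\right) 49548 = -1698356796$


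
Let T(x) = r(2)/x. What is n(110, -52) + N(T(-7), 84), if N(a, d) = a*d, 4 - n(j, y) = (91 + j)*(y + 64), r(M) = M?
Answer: -2432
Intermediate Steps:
n(j, y) = 4 - (64 + y)*(91 + j) (n(j, y) = 4 - (91 + j)*(y + 64) = 4 - (91 + j)*(64 + y) = 4 - (64 + y)*(91 + j))
T(x) = 2/x
n(110, -52) + N(T(-7), 84) = (-5820 - 91*(-52) - 64*110 - 1*110*(-52)) + (2/(-7))*84 = (-5820 + 4732 - 7040 + 5720) + (2*(-⅐))*84 = -2408 - 2/7*84 = -2408 - 24 = -2432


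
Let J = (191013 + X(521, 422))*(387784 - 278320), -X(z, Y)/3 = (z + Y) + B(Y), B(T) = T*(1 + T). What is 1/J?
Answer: -1/38020568976 ≈ -2.6302e-11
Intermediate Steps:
X(z, Y) = -3*Y - 3*z - 3*Y*(1 + Y) (X(z, Y) = -3*((z + Y) + Y*(1 + Y)) = -3*((Y + z) + Y*(1 + Y)) = -3*(Y + z + Y*(1 + Y)) = -3*Y - 3*z - 3*Y*(1 + Y))
J = -38020568976 (J = (191013 + (-3*422 - 3*521 - 3*422*(1 + 422)))*(387784 - 278320) = (191013 + (-1266 - 1563 - 3*422*423))*109464 = (191013 + (-1266 - 1563 - 535518))*109464 = (191013 - 538347)*109464 = -347334*109464 = -38020568976)
1/J = 1/(-38020568976) = -1/38020568976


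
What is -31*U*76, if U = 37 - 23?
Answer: -32984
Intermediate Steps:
U = 14
-31*U*76 = -31*14*76 = -434*76 = -32984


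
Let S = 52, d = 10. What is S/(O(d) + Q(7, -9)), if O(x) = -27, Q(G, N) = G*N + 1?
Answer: -52/89 ≈ -0.58427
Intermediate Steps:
Q(G, N) = 1 + G*N
S/(O(d) + Q(7, -9)) = 52/(-27 + (1 + 7*(-9))) = 52/(-27 + (1 - 63)) = 52/(-27 - 62) = 52/(-89) = -1/89*52 = -52/89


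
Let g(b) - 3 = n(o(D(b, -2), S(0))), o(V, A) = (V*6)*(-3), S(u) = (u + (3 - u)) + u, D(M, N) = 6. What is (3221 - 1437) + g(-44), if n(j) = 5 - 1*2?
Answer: 1790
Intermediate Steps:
S(u) = 3 + u
o(V, A) = -18*V (o(V, A) = (6*V)*(-3) = -18*V)
n(j) = 3 (n(j) = 5 - 2 = 3)
g(b) = 6 (g(b) = 3 + 3 = 6)
(3221 - 1437) + g(-44) = (3221 - 1437) + 6 = 1784 + 6 = 1790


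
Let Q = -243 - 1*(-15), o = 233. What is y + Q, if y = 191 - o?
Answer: -270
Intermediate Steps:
y = -42 (y = 191 - 1*233 = 191 - 233 = -42)
Q = -228 (Q = -243 + 15 = -228)
y + Q = -42 - 228 = -270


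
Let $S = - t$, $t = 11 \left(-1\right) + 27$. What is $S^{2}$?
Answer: $256$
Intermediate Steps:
$t = 16$ ($t = -11 + 27 = 16$)
$S = -16$ ($S = \left(-1\right) 16 = -16$)
$S^{2} = \left(-16\right)^{2} = 256$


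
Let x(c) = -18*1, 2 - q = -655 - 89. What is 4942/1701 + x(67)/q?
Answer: 261151/90639 ≈ 2.8812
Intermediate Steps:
q = 746 (q = 2 - (-655 - 89) = 2 - 1*(-744) = 2 + 744 = 746)
x(c) = -18
4942/1701 + x(67)/q = 4942/1701 - 18/746 = 4942*(1/1701) - 18*1/746 = 706/243 - 9/373 = 261151/90639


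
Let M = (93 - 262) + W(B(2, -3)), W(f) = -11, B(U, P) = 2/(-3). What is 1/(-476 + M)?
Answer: -1/656 ≈ -0.0015244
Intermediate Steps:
B(U, P) = -2/3 (B(U, P) = 2*(-1/3) = -2/3)
M = -180 (M = (93 - 262) - 11 = -169 - 11 = -180)
1/(-476 + M) = 1/(-476 - 180) = 1/(-656) = -1/656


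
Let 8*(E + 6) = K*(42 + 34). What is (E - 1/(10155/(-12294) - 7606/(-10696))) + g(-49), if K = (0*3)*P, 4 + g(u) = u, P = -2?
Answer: -63331385/1259143 ≈ -50.297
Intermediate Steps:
g(u) = -4 + u
K = 0 (K = (0*3)*(-2) = 0*(-2) = 0)
E = -6 (E = -6 + (0*(42 + 34))/8 = -6 + (0*76)/8 = -6 + (1/8)*0 = -6 + 0 = -6)
(E - 1/(10155/(-12294) - 7606/(-10696))) + g(-49) = (-6 - 1/(10155/(-12294) - 7606/(-10696))) + (-4 - 49) = (-6 - 1/(10155*(-1/12294) - 7606*(-1/10696))) - 53 = (-6 - 1/(-3385/4098 + 3803/5348)) - 53 = (-6 - 1/(-1259143/10958052)) - 53 = (-6 - 1*(-10958052/1259143)) - 53 = (-6 + 10958052/1259143) - 53 = 3403194/1259143 - 53 = -63331385/1259143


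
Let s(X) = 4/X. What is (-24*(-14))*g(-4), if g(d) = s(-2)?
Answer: -672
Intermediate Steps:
g(d) = -2 (g(d) = 4/(-2) = 4*(-½) = -2)
(-24*(-14))*g(-4) = -24*(-14)*(-2) = 336*(-2) = -672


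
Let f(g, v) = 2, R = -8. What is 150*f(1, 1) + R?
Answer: 292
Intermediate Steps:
150*f(1, 1) + R = 150*2 - 8 = 300 - 8 = 292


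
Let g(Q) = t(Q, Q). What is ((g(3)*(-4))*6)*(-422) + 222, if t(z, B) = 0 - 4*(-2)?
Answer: 81246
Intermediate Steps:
t(z, B) = 8 (t(z, B) = 0 + 8 = 8)
g(Q) = 8
((g(3)*(-4))*6)*(-422) + 222 = ((8*(-4))*6)*(-422) + 222 = -32*6*(-422) + 222 = -192*(-422) + 222 = 81024 + 222 = 81246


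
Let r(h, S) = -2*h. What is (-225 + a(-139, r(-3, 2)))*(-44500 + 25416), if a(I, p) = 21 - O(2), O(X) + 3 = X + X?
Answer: 3912220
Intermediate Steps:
O(X) = -3 + 2*X (O(X) = -3 + (X + X) = -3 + 2*X)
a(I, p) = 20 (a(I, p) = 21 - (-3 + 2*2) = 21 - (-3 + 4) = 21 - 1*1 = 21 - 1 = 20)
(-225 + a(-139, r(-3, 2)))*(-44500 + 25416) = (-225 + 20)*(-44500 + 25416) = -205*(-19084) = 3912220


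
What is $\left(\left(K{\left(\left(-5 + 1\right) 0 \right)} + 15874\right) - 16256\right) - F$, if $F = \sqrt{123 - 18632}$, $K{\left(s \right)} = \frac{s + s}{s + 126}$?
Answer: $-382 - i \sqrt{18509} \approx -382.0 - 136.05 i$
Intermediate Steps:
$K{\left(s \right)} = \frac{2 s}{126 + s}$
$F = i \sqrt{18509}$ ($F = \sqrt{-18509} = i \sqrt{18509} \approx 136.05 i$)
$\left(\left(K{\left(\left(-5 + 1\right) 0 \right)} + 15874\right) - 16256\right) - F = \left(\left(\frac{2 \left(-5 + 1\right) 0}{126 + \left(-5 + 1\right) 0} + 15874\right) - 16256\right) - i \sqrt{18509} = \left(\left(\frac{2 \left(\left(-4\right) 0\right)}{126 - 0} + 15874\right) - 16256\right) - i \sqrt{18509} = \left(\left(2 \cdot 0 \frac{1}{126 + 0} + 15874\right) - 16256\right) - i \sqrt{18509} = \left(\left(2 \cdot 0 \cdot \frac{1}{126} + 15874\right) - 16256\right) - i \sqrt{18509} = \left(\left(0 + 15874\right) - 16256\right) - i \sqrt{18509} = \left(15874 - 16256\right) - i \sqrt{18509} = -382 - i \sqrt{18509}$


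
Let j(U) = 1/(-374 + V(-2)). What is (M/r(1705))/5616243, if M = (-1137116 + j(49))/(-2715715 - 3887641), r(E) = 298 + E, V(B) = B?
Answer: 142518539/9310181368003399008 ≈ 1.5308e-11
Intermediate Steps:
j(U) = -1/376 (j(U) = 1/(-374 - 2) = 1/(-376) = -1/376)
M = 427555617/2482861856 (M = (-1137116 - 1/376)/(-2715715 - 3887641) = -427555617/376/(-6603356) = -427555617/376*(-1/6603356) = 427555617/2482861856 ≈ 0.17220)
(M/r(1705))/5616243 = (427555617/(2482861856*(298 + 1705)))/5616243 = ((427555617/2482861856)/2003)*(1/5616243) = ((427555617/2482861856)*(1/2003))*(1/5616243) = (427555617/4973172297568)*(1/5616243) = 142518539/9310181368003399008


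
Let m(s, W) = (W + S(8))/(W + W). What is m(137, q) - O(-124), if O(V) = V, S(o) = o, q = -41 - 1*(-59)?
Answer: 2245/18 ≈ 124.72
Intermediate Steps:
q = 18 (q = -41 + 59 = 18)
m(s, W) = (8 + W)/(2*W) (m(s, W) = (W + 8)/(W + W) = (8 + W)/((2*W)) = (8 + W)*(1/(2*W)) = (8 + W)/(2*W))
m(137, q) - O(-124) = (½)*(8 + 18)/18 - 1*(-124) = (½)*(1/18)*26 + 124 = 13/18 + 124 = 2245/18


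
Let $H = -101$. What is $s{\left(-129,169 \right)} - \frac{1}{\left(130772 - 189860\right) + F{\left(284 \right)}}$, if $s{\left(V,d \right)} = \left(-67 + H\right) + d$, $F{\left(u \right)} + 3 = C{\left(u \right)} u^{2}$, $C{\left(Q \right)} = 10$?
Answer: $\frac{747468}{747469} \approx 1.0$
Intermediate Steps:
$F{\left(u \right)} = -3 + 10 u^{2}$
$s{\left(V,d \right)} = -168 + d$ ($s{\left(V,d \right)} = \left(-67 - 101\right) + d = -168 + d$)
$s{\left(-129,169 \right)} - \frac{1}{\left(130772 - 189860\right) + F{\left(284 \right)}} = \left(-168 + 169\right) - \frac{1}{\left(130772 - 189860\right) - \left(3 - 10 \cdot 284^{2}\right)} = 1 - \frac{1}{\left(130772 - 189860\right) + \left(-3 + 10 \cdot 80656\right)} = 1 - \frac{1}{-59088 + \left(-3 + 806560\right)} = 1 - \frac{1}{-59088 + 806557} = 1 - \frac{1}{747469} = \frac{747468}{747469}$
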